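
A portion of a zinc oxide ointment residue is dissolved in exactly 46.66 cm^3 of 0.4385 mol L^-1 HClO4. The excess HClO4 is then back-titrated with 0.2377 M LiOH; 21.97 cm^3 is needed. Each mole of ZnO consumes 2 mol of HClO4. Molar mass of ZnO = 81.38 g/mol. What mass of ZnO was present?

0.620 g

Total n(HClO4) added = 0.4385 x 0.04666 = 0.02046 mol.
n(LiOH) used = 0.2377 x 0.02197 = 0.005222 mol, which equals the excess n(HClO4).
So n(HClO4) consumed by the sample = 0.02046 - 0.005222 = 0.01524 mol.
n(ZnO) = 0.01524 / 2 = 0.007619 mol.
mass = 0.007619 mol x 81.38 g/mol = 0.620 g.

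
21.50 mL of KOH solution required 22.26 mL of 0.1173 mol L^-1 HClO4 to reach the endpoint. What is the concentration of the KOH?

n(HClO4) delivered = 0.1173 x 0.02226 = 0.002611 mol.
For a 1:1 reaction, n(KOH) = 0.002611 mol.
[KOH] = 0.002611 mol / 0.02150 L = 0.121 M.

0.121 M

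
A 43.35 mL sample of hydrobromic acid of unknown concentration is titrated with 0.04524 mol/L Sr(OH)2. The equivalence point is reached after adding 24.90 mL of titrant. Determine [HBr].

n(Sr(OH)2) delivered = 0.04524 x 0.02490 = 0.001126 mol.
The reaction is 2 HBr + 1 Sr(OH)2, so n(HBr) = 0.001126 x 2/1 = 0.002253 mol.
[HBr] = 0.002253 mol / 0.04335 L = 0.0520 M.

0.0520 M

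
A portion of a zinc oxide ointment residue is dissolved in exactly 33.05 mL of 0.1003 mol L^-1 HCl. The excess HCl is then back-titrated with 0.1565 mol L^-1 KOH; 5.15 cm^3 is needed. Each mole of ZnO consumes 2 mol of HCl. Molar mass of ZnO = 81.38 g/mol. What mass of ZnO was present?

0.102 g

Total n(HCl) added = 0.1003 x 0.03305 = 0.003315 mol.
n(KOH) used = 0.1565 x 0.005150 = 0.0008060 mol, which equals the excess n(HCl).
So n(HCl) consumed by the sample = 0.003315 - 0.0008060 = 0.002509 mol.
n(ZnO) = 0.002509 / 2 = 0.001254 mol.
mass = 0.001254 mol x 81.38 g/mol = 0.102 g.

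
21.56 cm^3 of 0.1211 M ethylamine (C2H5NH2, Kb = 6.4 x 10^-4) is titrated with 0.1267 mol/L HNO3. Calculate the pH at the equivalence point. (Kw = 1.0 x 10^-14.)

6.01

n(C2H5NH2) = 0.1211 x 0.02156 = 0.002611 mol; V(HNO3) at equivalence = 0.002611/0.1267 = 0.02061 L.
At equivalence the base is fully converted to C2H5NH3+; total volume = 0.04217 L, so [C2H5NH3+] = 0.002611/0.04217 = 0.06192 M.
Ka(C2H5NH3+) = Kw/Kb = 1.0e-14 / 6.4 x 10^-4 = 1.56e-11.
[H^+] = sqrt(Ka x [C2H5NH3+]) = sqrt(1.56e-11 x 0.06192) = 9.84e-7 M.
pH = -log(9.84e-7) = 6.01.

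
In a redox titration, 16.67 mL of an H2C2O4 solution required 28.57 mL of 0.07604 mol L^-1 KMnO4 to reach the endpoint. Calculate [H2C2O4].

0.326 M

n(KMnO4) = 0.07604 x 0.02857 = 0.002172 mol.
From the balanced equation, 2 mol KMnO4 reacts with 5 mol H2C2O4, so n(H2C2O4) = 0.002172 x 5/2 = 0.005431 mol.
[H2C2O4] = 0.005431 / 0.01667 L = 0.326 M.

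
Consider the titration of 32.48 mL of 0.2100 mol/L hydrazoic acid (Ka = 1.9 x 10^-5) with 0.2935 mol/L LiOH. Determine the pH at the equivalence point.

8.90

n(HN3) = 0.2100 x 0.03248 = 0.006821 mol; V(LiOH) at equivalence = 0.006821/0.2935 = 0.02324 L.
At equivalence all the acid is converted to N3-; total volume = 0.03248 + 0.02324 = 0.05572 L, so [N3-] = 0.006821/0.05572 = 0.1224 M.
Kb = Kw/Ka = 1.0e-14 / 1.9 x 10^-5 = 5.26e-10.
[OH^-] = sqrt(Kb x [N3-]) = sqrt(5.26e-10 x 0.1224) = 8.03e-6 M.
pOH = 5.10, so pH = 14.00 - 5.10 = 8.90.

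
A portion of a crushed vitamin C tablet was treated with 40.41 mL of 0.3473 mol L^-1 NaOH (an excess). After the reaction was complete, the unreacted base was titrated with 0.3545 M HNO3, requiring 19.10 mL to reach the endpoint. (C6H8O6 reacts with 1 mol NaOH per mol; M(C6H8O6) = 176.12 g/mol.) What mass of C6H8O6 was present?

Total n(NaOH) added = 0.3473 x 0.04041 = 0.01403 mol.
n(HNO3) used = 0.3545 x 0.01910 = 0.006771 mol, which equals the excess n(NaOH).
So n(NaOH) consumed by the sample = 0.01403 - 0.006771 = 0.007263 mol.
n(C6H8O6) = 0.007263 / 1 = 0.007263 mol.
mass = 0.007263 mol x 176.12 g/mol = 1.28 g.

1.28 g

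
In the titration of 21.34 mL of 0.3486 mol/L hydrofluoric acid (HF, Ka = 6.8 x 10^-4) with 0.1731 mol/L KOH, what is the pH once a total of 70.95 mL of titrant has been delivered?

12.72

n(acid) = 0.3486 x 0.02134 = 0.007439 mol; n(KOH) added = 0.1731 x 0.07095 = 0.01228 mol.
Base is in excess by 0.01228 - 0.007439 = 0.004842 mol in a total volume of 0.09229 L.
[OH^-] = 0.004842/0.09229 = 0.05247 M, so pOH = 1.28 and pH = 14.00 - 1.28 = 12.72.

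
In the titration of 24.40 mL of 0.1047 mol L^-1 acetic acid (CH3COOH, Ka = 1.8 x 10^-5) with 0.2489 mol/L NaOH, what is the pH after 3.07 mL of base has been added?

Initial n(CH3COOH) = 0.1047 x 0.02440 = 0.002555 mol.
n(NaOH) added = 0.2489 x 0.003070 = 0.0007641 mol, converting that many moles of CH3COOH to CH3COO-.
Remaining n(CH3COOH) = 0.001791 mol; n(CH3COO-) = 0.0007641 mol.
By Henderson-Hasselbalch, pH = pKa + log([A^-]/[HA]) = 4.74 + log(0.0007641/0.001791) = 4.74 + (-0.37) = 4.37.

4.37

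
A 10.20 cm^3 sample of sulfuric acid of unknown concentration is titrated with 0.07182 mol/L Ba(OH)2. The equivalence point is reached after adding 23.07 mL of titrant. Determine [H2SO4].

0.162 M

n(Ba(OH)2) delivered = 0.07182 x 0.02307 = 0.001657 mol.
For a 1:1 reaction, n(H2SO4) = 0.001657 mol.
[H2SO4] = 0.001657 mol / 0.01020 L = 0.162 M.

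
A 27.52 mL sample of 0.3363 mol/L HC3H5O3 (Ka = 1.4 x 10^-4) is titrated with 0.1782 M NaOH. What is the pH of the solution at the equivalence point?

n(HC3H5O3) = 0.3363 x 0.02752 = 0.009255 mol; V(NaOH) at equivalence = 0.009255/0.1782 = 0.05194 L.
At equivalence all the acid is converted to C3H5O3-; total volume = 0.02752 + 0.05194 = 0.07946 L, so [C3H5O3-] = 0.009255/0.07946 = 0.1165 M.
Kb = Kw/Ka = 1.0e-14 / 1.4 x 10^-4 = 7.14e-11.
[OH^-] = sqrt(Kb x [C3H5O3-]) = sqrt(7.14e-11 x 0.1165) = 2.88e-6 M.
pOH = 5.54, so pH = 14.00 - 5.54 = 8.46.

8.46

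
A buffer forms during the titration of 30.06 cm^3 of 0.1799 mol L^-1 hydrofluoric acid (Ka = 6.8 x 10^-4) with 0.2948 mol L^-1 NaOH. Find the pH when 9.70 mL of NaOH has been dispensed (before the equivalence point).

3.22

Initial n(HF) = 0.1799 x 0.03006 = 0.005408 mol.
n(NaOH) added = 0.2948 x 0.009700 = 0.002860 mol, converting that many moles of HF to F-.
Remaining n(HF) = 0.002548 mol; n(F-) = 0.002860 mol.
By Henderson-Hasselbalch, pH = pKa + log([A^-]/[HA]) = 3.17 + log(0.002860/0.002548) = 3.17 + (+0.05) = 3.22.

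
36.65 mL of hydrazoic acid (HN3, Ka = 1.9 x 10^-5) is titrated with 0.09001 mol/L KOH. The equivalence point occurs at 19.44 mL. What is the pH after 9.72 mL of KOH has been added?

4.72

9.72 mL is exactly half the equivalence volume (19.44/2), i.e. the half-equivalence point.
There, n(HA) = n(A^-), so pH = pKa = -log(1.9 x 10^-5) = 4.72.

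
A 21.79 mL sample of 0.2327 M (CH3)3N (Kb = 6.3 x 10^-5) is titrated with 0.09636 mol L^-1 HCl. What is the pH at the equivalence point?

n((CH3)3N) = 0.2327 x 0.02179 = 0.005071 mol; V(HCl) at equivalence = 0.005071/0.09636 = 0.05262 L.
At equivalence the base is fully converted to (CH3)3NH+; total volume = 0.07441 L, so [(CH3)3NH+] = 0.005071/0.07441 = 0.06814 M.
Ka((CH3)3NH+) = Kw/Kb = 1.0e-14 / 6.3 x 10^-5 = 1.59e-10.
[H^+] = sqrt(Ka x [(CH3)3NH+]) = sqrt(1.59e-10 x 0.06814) = 3.29e-6 M.
pH = -log(3.29e-6) = 5.48.

5.48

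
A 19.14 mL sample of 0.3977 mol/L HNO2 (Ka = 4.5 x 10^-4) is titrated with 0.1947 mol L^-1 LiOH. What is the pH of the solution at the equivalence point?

8.23

n(HNO2) = 0.3977 x 0.01914 = 0.007612 mol; V(LiOH) at equivalence = 0.007612/0.1947 = 0.03910 L.
At equivalence all the acid is converted to NO2-; total volume = 0.01914 + 0.03910 = 0.05824 L, so [NO2-] = 0.007612/0.05824 = 0.1307 M.
Kb = Kw/Ka = 1.0e-14 / 4.5 x 10^-4 = 2.22e-11.
[OH^-] = sqrt(Kb x [NO2-]) = sqrt(2.22e-11 x 0.1307) = 1.70e-6 M.
pOH = 5.77, so pH = 14.00 - 5.77 = 8.23.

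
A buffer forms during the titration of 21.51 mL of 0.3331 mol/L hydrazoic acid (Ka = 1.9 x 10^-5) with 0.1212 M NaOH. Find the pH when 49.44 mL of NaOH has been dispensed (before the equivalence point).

Initial n(HN3) = 0.3331 x 0.02151 = 0.007165 mol.
n(NaOH) added = 0.1212 x 0.04944 = 0.005992 mol, converting that many moles of HN3 to N3-.
Remaining n(HN3) = 0.001173 mol; n(N3-) = 0.005992 mol.
By Henderson-Hasselbalch, pH = pKa + log([A^-]/[HA]) = 4.72 + log(0.005992/0.001173) = 4.72 + (+0.71) = 5.43.

5.43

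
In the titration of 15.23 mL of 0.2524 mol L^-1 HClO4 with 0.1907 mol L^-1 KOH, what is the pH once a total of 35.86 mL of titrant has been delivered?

n(acid) = 0.2524 x 0.01523 = 0.003844 mol; n(KOH) added = 0.1907 x 0.03586 = 0.006839 mol.
Base is in excess by 0.006839 - 0.003844 = 0.002994 mol in a total volume of 0.05109 L.
[OH^-] = 0.002994/0.05109 = 0.05861 M, so pOH = 1.23 and pH = 14.00 - 1.23 = 12.77.

12.77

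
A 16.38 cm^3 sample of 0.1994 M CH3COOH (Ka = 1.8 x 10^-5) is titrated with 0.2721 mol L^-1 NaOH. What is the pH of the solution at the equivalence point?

8.90

n(CH3COOH) = 0.1994 x 0.01638 = 0.003266 mol; V(NaOH) at equivalence = 0.003266/0.2721 = 0.01200 L.
At equivalence all the acid is converted to CH3COO-; total volume = 0.01638 + 0.01200 = 0.02838 L, so [CH3COO-] = 0.003266/0.02838 = 0.1151 M.
Kb = Kw/Ka = 1.0e-14 / 1.8 x 10^-5 = 5.56e-10.
[OH^-] = sqrt(Kb x [CH3COO-]) = sqrt(5.56e-10 x 0.1151) = 8.00e-6 M.
pOH = 5.10, so pH = 14.00 - 5.10 = 8.90.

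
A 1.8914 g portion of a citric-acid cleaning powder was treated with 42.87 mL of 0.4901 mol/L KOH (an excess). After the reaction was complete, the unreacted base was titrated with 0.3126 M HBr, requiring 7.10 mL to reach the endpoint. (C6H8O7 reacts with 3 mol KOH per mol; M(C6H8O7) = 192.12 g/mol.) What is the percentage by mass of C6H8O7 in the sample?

Total n(KOH) added = 0.4901 x 0.04287 = 0.02101 mol.
n(HBr) used = 0.3126 x 0.007100 = 0.002219 mol, which equals the excess n(KOH).
So n(KOH) consumed by the sample = 0.02101 - 0.002219 = 0.01879 mol.
n(C6H8O7) = 0.01879 / 3 = 0.006264 mol.
mass C6H8O7 = 0.006264 x 192.12 = 1.203 g, so %C6H8O7 = 1.203/1.8914 x 100 = 63.6%.

63.6%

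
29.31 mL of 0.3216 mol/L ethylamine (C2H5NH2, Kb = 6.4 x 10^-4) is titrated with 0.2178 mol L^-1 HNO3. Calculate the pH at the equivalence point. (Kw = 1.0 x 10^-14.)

5.85

n(C2H5NH2) = 0.3216 x 0.02931 = 0.009426 mol; V(HNO3) at equivalence = 0.009426/0.2178 = 0.04328 L.
At equivalence the base is fully converted to C2H5NH3+; total volume = 0.07259 L, so [C2H5NH3+] = 0.009426/0.07259 = 0.1299 M.
Ka(C2H5NH3+) = Kw/Kb = 1.0e-14 / 6.4 x 10^-4 = 1.56e-11.
[H^+] = sqrt(Ka x [C2H5NH3+]) = sqrt(1.56e-11 x 0.1299) = 1.42e-6 M.
pH = -log(1.42e-6) = 5.85.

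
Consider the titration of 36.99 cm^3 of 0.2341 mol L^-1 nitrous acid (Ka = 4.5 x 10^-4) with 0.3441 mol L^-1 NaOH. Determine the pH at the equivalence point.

n(HNO2) = 0.2341 x 0.03699 = 0.008659 mol; V(NaOH) at equivalence = 0.008659/0.3441 = 0.02517 L.
At equivalence all the acid is converted to NO2-; total volume = 0.03699 + 0.02517 = 0.06216 L, so [NO2-] = 0.008659/0.06216 = 0.1393 M.
Kb = Kw/Ka = 1.0e-14 / 4.5 x 10^-4 = 2.22e-11.
[OH^-] = sqrt(Kb x [NO2-]) = sqrt(2.22e-11 x 0.1393) = 1.76e-6 M.
pOH = 5.75, so pH = 14.00 - 5.75 = 8.25.

8.25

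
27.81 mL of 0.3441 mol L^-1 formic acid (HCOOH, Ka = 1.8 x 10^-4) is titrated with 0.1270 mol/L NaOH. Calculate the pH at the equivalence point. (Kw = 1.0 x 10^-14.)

n(HCOOH) = 0.3441 x 0.02781 = 0.009569 mol; V(NaOH) at equivalence = 0.009569/0.1270 = 0.07535 L.
At equivalence all the acid is converted to HCOO-; total volume = 0.02781 + 0.07535 = 0.1032 L, so [HCOO-] = 0.009569/0.1032 = 0.09276 M.
Kb = Kw/Ka = 1.0e-14 / 1.8 x 10^-4 = 5.56e-11.
[OH^-] = sqrt(Kb x [HCOO-]) = sqrt(5.56e-11 x 0.09276) = 2.27e-6 M.
pOH = 5.64, so pH = 14.00 - 5.64 = 8.36.

8.36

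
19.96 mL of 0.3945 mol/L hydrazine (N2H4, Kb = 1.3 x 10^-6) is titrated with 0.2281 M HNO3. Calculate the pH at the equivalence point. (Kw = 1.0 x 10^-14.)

4.48

n(N2H4) = 0.3945 x 0.01996 = 0.007874 mol; V(HNO3) at equivalence = 0.007874/0.2281 = 0.03452 L.
At equivalence the base is fully converted to N2H5+; total volume = 0.05448 L, so [N2H5+] = 0.007874/0.05448 = 0.1445 M.
Ka(N2H5+) = Kw/Kb = 1.0e-14 / 1.3 x 10^-6 = 7.69e-9.
[H^+] = sqrt(Ka x [N2H5+]) = sqrt(7.69e-9 x 0.1445) = 3.33e-5 M.
pH = -log(3.33e-5) = 4.48.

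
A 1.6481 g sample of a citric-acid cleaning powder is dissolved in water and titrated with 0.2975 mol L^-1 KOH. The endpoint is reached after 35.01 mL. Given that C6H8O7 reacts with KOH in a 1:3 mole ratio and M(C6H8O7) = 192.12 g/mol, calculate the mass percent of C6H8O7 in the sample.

n(KOH) = 0.2975 x 0.03501 = 0.01042 mol.
n(C6H8O7) = 0.01042 / 3 = 0.003472 mol.
mass of C6H8O7 = 0.003472 x 192.12 = 0.6670 g.
% purity = 0.6670 / 1.6481 x 100 = 40.5%.

40.5%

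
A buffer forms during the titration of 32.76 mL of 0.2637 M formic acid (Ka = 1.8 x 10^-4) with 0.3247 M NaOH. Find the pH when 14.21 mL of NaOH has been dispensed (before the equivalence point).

3.80

Initial n(HCOOH) = 0.2637 x 0.03276 = 0.008639 mol.
n(NaOH) added = 0.3247 x 0.01421 = 0.004614 mol, converting that many moles of HCOOH to HCOO-.
Remaining n(HCOOH) = 0.004025 mol; n(HCOO-) = 0.004614 mol.
By Henderson-Hasselbalch, pH = pKa + log([A^-]/[HA]) = 3.74 + log(0.004614/0.004025) = 3.74 + (+0.06) = 3.80.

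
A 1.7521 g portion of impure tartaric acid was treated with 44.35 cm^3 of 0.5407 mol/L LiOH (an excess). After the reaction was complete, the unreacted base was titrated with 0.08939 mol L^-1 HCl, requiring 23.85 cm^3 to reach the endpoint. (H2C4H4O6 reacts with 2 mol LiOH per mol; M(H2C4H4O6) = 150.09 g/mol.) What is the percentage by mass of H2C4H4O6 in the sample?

Total n(LiOH) added = 0.5407 x 0.04435 = 0.02398 mol.
n(HCl) used = 0.08939 x 0.02385 = 0.002132 mol, which equals the excess n(LiOH).
So n(LiOH) consumed by the sample = 0.02398 - 0.002132 = 0.02185 mol.
n(H2C4H4O6) = 0.02185 / 2 = 0.01092 mol.
mass H2C4H4O6 = 0.01092 x 150.09 = 1.640 g, so %H2C4H4O6 = 1.640/1.7521 x 100 = 93.6%.

93.6%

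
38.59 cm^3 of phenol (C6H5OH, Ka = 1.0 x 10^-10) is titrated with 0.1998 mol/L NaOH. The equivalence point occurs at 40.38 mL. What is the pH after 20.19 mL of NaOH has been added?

20.19 mL is exactly half the equivalence volume (40.38/2), i.e. the half-equivalence point.
There, n(HA) = n(A^-), so pH = pKa = -log(1.0 x 10^-10) = 10.00.

10.00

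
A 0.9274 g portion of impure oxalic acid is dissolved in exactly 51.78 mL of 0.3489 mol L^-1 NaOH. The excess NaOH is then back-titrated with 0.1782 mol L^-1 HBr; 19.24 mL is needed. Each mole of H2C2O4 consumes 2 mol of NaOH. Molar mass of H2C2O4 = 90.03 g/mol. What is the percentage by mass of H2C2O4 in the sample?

71.0%

Total n(NaOH) added = 0.3489 x 0.05178 = 0.01807 mol.
n(HBr) used = 0.1782 x 0.01924 = 0.003429 mol, which equals the excess n(NaOH).
So n(NaOH) consumed by the sample = 0.01807 - 0.003429 = 0.01464 mol.
n(H2C2O4) = 0.01464 / 2 = 0.007319 mol.
mass H2C2O4 = 0.007319 x 90.03 = 0.6589 g, so %H2C2O4 = 0.6589/0.9274 x 100 = 71.0%.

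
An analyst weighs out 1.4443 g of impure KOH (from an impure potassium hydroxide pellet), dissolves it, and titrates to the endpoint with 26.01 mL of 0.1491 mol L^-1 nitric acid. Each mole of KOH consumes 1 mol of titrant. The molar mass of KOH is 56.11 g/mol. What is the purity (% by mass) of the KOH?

n(HNO3) = 0.1491 x 0.02601 = 0.003878 mol.
n(KOH) = 0.003878 / 1 = 0.003878 mol.
mass of KOH = 0.003878 x 56.11 = 0.2176 g.
% purity = 0.2176 / 1.4443 x 100 = 15.1%.

15.1%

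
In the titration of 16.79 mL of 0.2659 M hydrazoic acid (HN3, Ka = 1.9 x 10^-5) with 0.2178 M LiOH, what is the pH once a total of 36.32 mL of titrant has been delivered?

12.81

n(acid) = 0.2659 x 0.01679 = 0.004464 mol; n(LiOH) added = 0.2178 x 0.03632 = 0.007910 mol.
Base is in excess by 0.007910 - 0.004464 = 0.003446 mol in a total volume of 0.05311 L.
[OH^-] = 0.003446/0.05311 = 0.06488 M, so pOH = 1.19 and pH = 14.00 - 1.19 = 12.81.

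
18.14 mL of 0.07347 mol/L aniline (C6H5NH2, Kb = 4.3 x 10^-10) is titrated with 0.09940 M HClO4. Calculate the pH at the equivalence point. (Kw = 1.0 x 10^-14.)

3.00

n(C6H5NH2) = 0.07347 x 0.01814 = 0.001333 mol; V(HClO4) at equivalence = 0.001333/0.09940 = 0.01341 L.
At equivalence the base is fully converted to C6H5NH3+; total volume = 0.03155 L, so [C6H5NH3+] = 0.001333/0.03155 = 0.04225 M.
Ka(C6H5NH3+) = Kw/Kb = 1.0e-14 / 4.3 x 10^-10 = 2.33e-5.
[H^+] = sqrt(Ka x [C6H5NH3+]) = sqrt(2.33e-5 x 0.04225) = 0.000991 M.
pH = -log(0.000991) = 3.00.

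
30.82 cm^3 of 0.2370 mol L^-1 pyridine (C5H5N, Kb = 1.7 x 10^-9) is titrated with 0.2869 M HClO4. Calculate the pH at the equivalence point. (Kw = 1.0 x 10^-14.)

n(C5H5N) = 0.2370 x 0.03082 = 0.007304 mol; V(HClO4) at equivalence = 0.007304/0.2869 = 0.02546 L.
At equivalence the base is fully converted to C5H5NH+; total volume = 0.05628 L, so [C5H5NH+] = 0.007304/0.05628 = 0.1298 M.
Ka(C5H5NH+) = Kw/Kb = 1.0e-14 / 1.7 x 10^-9 = 5.88e-6.
[H^+] = sqrt(Ka x [C5H5NH+]) = sqrt(5.88e-6 x 0.1298) = 0.000874 M.
pH = -log(0.000874) = 3.06.

3.06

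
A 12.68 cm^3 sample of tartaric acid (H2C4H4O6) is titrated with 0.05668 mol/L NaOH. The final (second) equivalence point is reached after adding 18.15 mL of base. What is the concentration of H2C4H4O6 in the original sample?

n(NaOH) = 0.05668 x 0.01815 = 0.001029 mol.
At the final (second) equivalence point, 2 mol OH^- react per mol H2C4H4O6, so n(H2C4H4O6) = 0.001029 / 2 = 0.0005144 mol.
[H2C4H4O6] = 0.0005144 / 0.01268 L = 0.0406 M.

0.0406 M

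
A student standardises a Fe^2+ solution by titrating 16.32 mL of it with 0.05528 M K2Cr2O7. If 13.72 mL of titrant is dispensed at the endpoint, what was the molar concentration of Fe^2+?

n(K2Cr2O7) = 0.05528 x 0.01372 = 0.0007584 mol.
From the balanced equation, 1 mol K2Cr2O7 reacts with 6 mol Fe^2+, so n(Fe^2+) = 0.0007584 x 6/1 = 0.004551 mol.
[Fe^2+] = 0.004551 / 0.01632 L = 0.279 M.

0.279 M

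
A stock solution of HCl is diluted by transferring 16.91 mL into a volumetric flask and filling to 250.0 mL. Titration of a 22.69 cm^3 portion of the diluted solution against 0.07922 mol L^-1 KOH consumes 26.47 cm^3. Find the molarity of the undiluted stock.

n(KOH) = 0.07922 x 0.02647 = 0.002097 mol.
n(HCl) in the aliquot = 0.002097 mol.
[diluted HCl] = 0.002097 / 0.02269 = 0.09242 M.
Dilution factor = 250.0/16.91 = 14.78, so [stock] = 0.09242 x 14.78 = 1.37 M.

1.37 M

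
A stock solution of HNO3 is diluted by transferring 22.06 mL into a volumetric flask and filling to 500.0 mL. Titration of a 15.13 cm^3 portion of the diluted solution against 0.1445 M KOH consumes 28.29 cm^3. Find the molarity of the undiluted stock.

6.12 M

n(KOH) = 0.1445 x 0.02829 = 0.004088 mol.
n(HNO3) in the aliquot = 0.004088 mol.
[diluted HNO3] = 0.004088 / 0.01513 = 0.2702 M.
Dilution factor = 500.0/22.06 = 22.67, so [stock] = 0.2702 x 22.67 = 6.12 M.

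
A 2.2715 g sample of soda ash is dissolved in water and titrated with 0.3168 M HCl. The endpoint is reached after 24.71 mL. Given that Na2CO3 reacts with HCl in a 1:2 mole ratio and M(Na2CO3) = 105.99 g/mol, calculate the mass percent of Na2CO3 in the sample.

n(HCl) = 0.3168 x 0.02471 = 0.007828 mol.
n(Na2CO3) = 0.007828 / 2 = 0.003914 mol.
mass of Na2CO3 = 0.003914 x 105.99 = 0.4149 g.
% purity = 0.4149 / 2.2715 x 100 = 18.3%.

18.3%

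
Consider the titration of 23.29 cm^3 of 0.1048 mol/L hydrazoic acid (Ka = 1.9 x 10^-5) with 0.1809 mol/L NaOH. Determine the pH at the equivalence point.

n(HN3) = 0.1048 x 0.02329 = 0.002441 mol; V(NaOH) at equivalence = 0.002441/0.1809 = 0.01349 L.
At equivalence all the acid is converted to N3-; total volume = 0.02329 + 0.01349 = 0.03678 L, so [N3-] = 0.002441/0.03678 = 0.06636 M.
Kb = Kw/Ka = 1.0e-14 / 1.9 x 10^-5 = 5.26e-10.
[OH^-] = sqrt(Kb x [N3-]) = sqrt(5.26e-10 x 0.06636) = 5.91e-6 M.
pOH = 5.23, so pH = 14.00 - 5.23 = 8.77.

8.77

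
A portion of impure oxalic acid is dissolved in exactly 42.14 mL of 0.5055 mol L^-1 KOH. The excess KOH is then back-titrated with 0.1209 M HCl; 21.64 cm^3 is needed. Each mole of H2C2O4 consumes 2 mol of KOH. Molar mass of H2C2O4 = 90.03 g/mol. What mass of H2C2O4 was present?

0.841 g

Total n(KOH) added = 0.5055 x 0.04214 = 0.02130 mol.
n(HCl) used = 0.1209 x 0.02164 = 0.002616 mol, which equals the excess n(KOH).
So n(KOH) consumed by the sample = 0.02130 - 0.002616 = 0.01869 mol.
n(H2C2O4) = 0.01869 / 2 = 0.009343 mol.
mass = 0.009343 mol x 90.03 g/mol = 0.841 g.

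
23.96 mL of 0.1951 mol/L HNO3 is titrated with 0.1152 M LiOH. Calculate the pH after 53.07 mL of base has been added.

12.27

n(acid) = 0.1951 x 0.02396 = 0.004675 mol; n(LiOH) added = 0.1152 x 0.05307 = 0.006114 mol.
Base is in excess by 0.006114 - 0.004675 = 0.001439 mol in a total volume of 0.07703 L.
[OH^-] = 0.001439/0.07703 = 0.01868 M, so pOH = 1.73 and pH = 14.00 - 1.73 = 12.27.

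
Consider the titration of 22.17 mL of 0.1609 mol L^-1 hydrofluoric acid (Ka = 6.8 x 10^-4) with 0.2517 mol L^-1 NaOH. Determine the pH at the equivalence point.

n(HF) = 0.1609 x 0.02217 = 0.003567 mol; V(NaOH) at equivalence = 0.003567/0.2517 = 0.01417 L.
At equivalence all the acid is converted to F-; total volume = 0.02217 + 0.01417 = 0.03634 L, so [F-] = 0.003567/0.03634 = 0.09815 M.
Kb = Kw/Ka = 1.0e-14 / 6.8 x 10^-4 = 1.47e-11.
[OH^-] = sqrt(Kb x [F-]) = sqrt(1.47e-11 x 0.09815) = 1.20e-6 M.
pOH = 5.92, so pH = 14.00 - 5.92 = 8.08.

8.08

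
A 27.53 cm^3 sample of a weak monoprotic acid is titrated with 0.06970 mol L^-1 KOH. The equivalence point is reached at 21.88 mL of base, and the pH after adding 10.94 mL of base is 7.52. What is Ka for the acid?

3.0 x 10^-8

10.94 mL is half of the equivalence volume, so this is the half-equivalence point where [HA] = [A^-].
At half-equivalence pH = pKa, so pKa = 7.52.
Ka = 10^(-7.52) = 3.0 x 10^-8.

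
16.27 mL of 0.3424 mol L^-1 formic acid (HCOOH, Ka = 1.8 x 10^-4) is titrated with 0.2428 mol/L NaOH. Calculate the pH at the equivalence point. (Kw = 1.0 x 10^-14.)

8.45

n(HCOOH) = 0.3424 x 0.01627 = 0.005571 mol; V(NaOH) at equivalence = 0.005571/0.2428 = 0.02294 L.
At equivalence all the acid is converted to HCOO-; total volume = 0.01627 + 0.02294 = 0.03921 L, so [HCOO-] = 0.005571/0.03921 = 0.1421 M.
Kb = Kw/Ka = 1.0e-14 / 1.8 x 10^-4 = 5.56e-11.
[OH^-] = sqrt(Kb x [HCOO-]) = sqrt(5.56e-11 x 0.1421) = 2.81e-6 M.
pOH = 5.55, so pH = 14.00 - 5.55 = 8.45.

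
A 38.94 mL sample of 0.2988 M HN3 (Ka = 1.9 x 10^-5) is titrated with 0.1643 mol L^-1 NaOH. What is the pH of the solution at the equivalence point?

n(HN3) = 0.2988 x 0.03894 = 0.01164 mol; V(NaOH) at equivalence = 0.01164/0.1643 = 0.07082 L.
At equivalence all the acid is converted to N3-; total volume = 0.03894 + 0.07082 = 0.1098 L, so [N3-] = 0.01164/0.1098 = 0.1060 M.
Kb = Kw/Ka = 1.0e-14 / 1.9 x 10^-5 = 5.26e-10.
[OH^-] = sqrt(Kb x [N3-]) = sqrt(5.26e-10 x 0.1060) = 7.47e-6 M.
pOH = 5.13, so pH = 14.00 - 5.13 = 8.87.

8.87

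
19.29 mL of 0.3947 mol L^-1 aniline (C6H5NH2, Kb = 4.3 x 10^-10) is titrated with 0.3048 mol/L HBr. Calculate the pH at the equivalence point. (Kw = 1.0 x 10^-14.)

2.70

n(C6H5NH2) = 0.3947 x 0.01929 = 0.007614 mol; V(HBr) at equivalence = 0.007614/0.3048 = 0.02498 L.
At equivalence the base is fully converted to C6H5NH3+; total volume = 0.04427 L, so [C6H5NH3+] = 0.007614/0.04427 = 0.1720 M.
Ka(C6H5NH3+) = Kw/Kb = 1.0e-14 / 4.3 x 10^-10 = 2.33e-5.
[H^+] = sqrt(Ka x [C6H5NH3+]) = sqrt(2.33e-5 x 0.1720) = 0.00200 M.
pH = -log(0.00200) = 2.70.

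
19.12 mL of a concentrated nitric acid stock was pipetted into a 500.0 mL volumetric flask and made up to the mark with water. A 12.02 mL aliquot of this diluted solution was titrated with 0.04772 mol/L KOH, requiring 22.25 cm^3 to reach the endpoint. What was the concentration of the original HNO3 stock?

n(KOH) = 0.04772 x 0.02225 = 0.001062 mol.
n(HNO3) in the aliquot = 0.001062 mol.
[diluted HNO3] = 0.001062 / 0.01202 = 0.08833 M.
Dilution factor = 500.0/19.12 = 26.15, so [stock] = 0.08833 x 26.15 = 2.31 M.

2.31 M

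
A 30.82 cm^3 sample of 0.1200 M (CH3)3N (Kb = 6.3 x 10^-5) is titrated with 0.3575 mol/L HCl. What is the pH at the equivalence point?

n((CH3)3N) = 0.1200 x 0.03082 = 0.003698 mol; V(HCl) at equivalence = 0.003698/0.3575 = 0.01035 L.
At equivalence the base is fully converted to (CH3)3NH+; total volume = 0.04117 L, so [(CH3)3NH+] = 0.003698/0.04117 = 0.08984 M.
Ka((CH3)3NH+) = Kw/Kb = 1.0e-14 / 6.3 x 10^-5 = 1.59e-10.
[H^+] = sqrt(Ka x [(CH3)3NH+]) = sqrt(1.59e-10 x 0.08984) = 3.78e-6 M.
pH = -log(3.78e-6) = 5.42.

5.42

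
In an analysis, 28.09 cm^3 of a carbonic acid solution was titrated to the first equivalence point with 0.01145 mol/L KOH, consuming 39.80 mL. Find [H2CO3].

0.0162 M

n(KOH) = 0.01145 x 0.03980 = 0.0004557 mol.
At the first equivalence point, 1 mol OH^- react per mol H2CO3, so n(H2CO3) = 0.0004557 / 1 = 0.0004557 mol.
[H2CO3] = 0.0004557 / 0.02809 L = 0.0162 M.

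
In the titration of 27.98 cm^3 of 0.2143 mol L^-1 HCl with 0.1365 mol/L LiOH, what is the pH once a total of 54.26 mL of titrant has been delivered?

12.23

n(acid) = 0.2143 x 0.02798 = 0.005996 mol; n(LiOH) added = 0.1365 x 0.05426 = 0.007406 mol.
Base is in excess by 0.007406 - 0.005996 = 0.001410 mol in a total volume of 0.08224 L.
[OH^-] = 0.001410/0.08224 = 0.01715 M, so pOH = 1.77 and pH = 14.00 - 1.77 = 12.23.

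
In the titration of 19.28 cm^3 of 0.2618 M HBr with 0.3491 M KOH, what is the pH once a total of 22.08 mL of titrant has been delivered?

n(acid) = 0.2618 x 0.01928 = 0.005048 mol; n(KOH) added = 0.3491 x 0.02208 = 0.007708 mol.
Base is in excess by 0.007708 - 0.005048 = 0.002661 mol in a total volume of 0.04136 L.
[OH^-] = 0.002661/0.04136 = 0.06433 M, so pOH = 1.19 and pH = 14.00 - 1.19 = 12.81.

12.81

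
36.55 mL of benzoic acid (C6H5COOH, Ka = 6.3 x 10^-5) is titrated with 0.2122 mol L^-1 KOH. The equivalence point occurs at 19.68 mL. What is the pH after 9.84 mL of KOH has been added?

9.84 mL is exactly half the equivalence volume (19.68/2), i.e. the half-equivalence point.
There, n(HA) = n(A^-), so pH = pKa = -log(6.3 x 10^-5) = 4.20.

4.20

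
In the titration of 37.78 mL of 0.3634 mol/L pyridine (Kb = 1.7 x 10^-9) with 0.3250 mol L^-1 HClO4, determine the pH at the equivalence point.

3.00

n(C5H5N) = 0.3634 x 0.03778 = 0.01373 mol; V(HClO4) at equivalence = 0.01373/0.3250 = 0.04224 L.
At equivalence the base is fully converted to C5H5NH+; total volume = 0.08002 L, so [C5H5NH+] = 0.01373/0.08002 = 0.1716 M.
Ka(C5H5NH+) = Kw/Kb = 1.0e-14 / 1.7 x 10^-9 = 5.88e-6.
[H^+] = sqrt(Ka x [C5H5NH+]) = sqrt(5.88e-6 x 0.1716) = 0.00100 M.
pH = -log(0.00100) = 3.00.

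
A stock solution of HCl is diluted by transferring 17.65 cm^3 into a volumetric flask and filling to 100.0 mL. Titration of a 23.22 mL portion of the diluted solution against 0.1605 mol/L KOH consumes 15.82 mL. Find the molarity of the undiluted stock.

0.620 M

n(KOH) = 0.1605 x 0.01582 = 0.002539 mol.
n(HCl) in the aliquot = 0.002539 mol.
[diluted HCl] = 0.002539 / 0.02322 = 0.1094 M.
Dilution factor = 100.0/17.65 = 5.666, so [stock] = 0.1094 x 5.666 = 0.620 M.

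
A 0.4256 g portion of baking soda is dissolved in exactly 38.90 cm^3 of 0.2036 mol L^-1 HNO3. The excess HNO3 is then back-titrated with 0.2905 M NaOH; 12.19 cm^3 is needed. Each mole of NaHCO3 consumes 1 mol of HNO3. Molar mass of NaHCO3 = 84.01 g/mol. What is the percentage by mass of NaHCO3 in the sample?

Total n(HNO3) added = 0.2036 x 0.03890 = 0.007920 mol.
n(NaOH) used = 0.2905 x 0.01219 = 0.003541 mol, which equals the excess n(HNO3).
So n(HNO3) consumed by the sample = 0.007920 - 0.003541 = 0.004379 mol.
n(NaHCO3) = 0.004379 / 1 = 0.004379 mol.
mass NaHCO3 = 0.004379 x 84.01 = 0.3679 g, so %NaHCO3 = 0.3679/0.4256 x 100 = 86.4%.

86.4%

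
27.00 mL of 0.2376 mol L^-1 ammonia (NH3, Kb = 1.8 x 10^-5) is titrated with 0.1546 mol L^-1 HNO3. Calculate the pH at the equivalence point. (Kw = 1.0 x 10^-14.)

5.14

n(NH3) = 0.2376 x 0.02700 = 0.006415 mol; V(HNO3) at equivalence = 0.006415/0.1546 = 0.04150 L.
At equivalence the base is fully converted to NH4+; total volume = 0.06850 L, so [NH4+] = 0.006415/0.06850 = 0.09366 M.
Ka(NH4+) = Kw/Kb = 1.0e-14 / 1.8 x 10^-5 = 5.56e-10.
[H^+] = sqrt(Ka x [NH4+]) = sqrt(5.56e-10 x 0.09366) = 7.21e-6 M.
pH = -log(7.21e-6) = 5.14.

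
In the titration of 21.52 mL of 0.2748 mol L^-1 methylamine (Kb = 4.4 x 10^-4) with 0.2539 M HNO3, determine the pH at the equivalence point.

5.76

n(CH3NH2) = 0.2748 x 0.02152 = 0.005914 mol; V(HNO3) at equivalence = 0.005914/0.2539 = 0.02329 L.
At equivalence the base is fully converted to CH3NH3+; total volume = 0.04481 L, so [CH3NH3+] = 0.005914/0.04481 = 0.1320 M.
Ka(CH3NH3+) = Kw/Kb = 1.0e-14 / 4.4 x 10^-4 = 2.27e-11.
[H^+] = sqrt(Ka x [CH3NH3+]) = sqrt(2.27e-11 x 0.1320) = 1.73e-6 M.
pH = -log(1.73e-6) = 5.76.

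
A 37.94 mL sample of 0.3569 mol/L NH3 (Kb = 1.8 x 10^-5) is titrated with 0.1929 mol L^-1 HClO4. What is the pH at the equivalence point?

n(NH3) = 0.3569 x 0.03794 = 0.01354 mol; V(HClO4) at equivalence = 0.01354/0.1929 = 0.07020 L.
At equivalence the base is fully converted to NH4+; total volume = 0.1081 L, so [NH4+] = 0.01354/0.1081 = 0.1252 M.
Ka(NH4+) = Kw/Kb = 1.0e-14 / 1.8 x 10^-5 = 5.56e-10.
[H^+] = sqrt(Ka x [NH4+]) = sqrt(5.56e-10 x 0.1252) = 8.34e-6 M.
pH = -log(8.34e-6) = 5.08.

5.08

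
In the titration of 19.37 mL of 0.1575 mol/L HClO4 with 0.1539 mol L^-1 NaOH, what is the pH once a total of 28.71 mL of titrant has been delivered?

12.45

n(acid) = 0.1575 x 0.01937 = 0.003051 mol; n(NaOH) added = 0.1539 x 0.02871 = 0.004418 mol.
Base is in excess by 0.004418 - 0.003051 = 0.001368 mol in a total volume of 0.04808 L.
[OH^-] = 0.001368/0.04808 = 0.02845 M, so pOH = 1.55 and pH = 14.00 - 1.55 = 12.45.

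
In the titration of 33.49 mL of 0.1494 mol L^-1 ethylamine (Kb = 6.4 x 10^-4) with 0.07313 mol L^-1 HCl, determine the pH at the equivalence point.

n(C2H5NH2) = 0.1494 x 0.03349 = 0.005003 mol; V(HCl) at equivalence = 0.005003/0.07313 = 0.06842 L.
At equivalence the base is fully converted to C2H5NH3+; total volume = 0.1019 L, so [C2H5NH3+] = 0.005003/0.1019 = 0.04910 M.
Ka(C2H5NH3+) = Kw/Kb = 1.0e-14 / 6.4 x 10^-4 = 1.56e-11.
[H^+] = sqrt(Ka x [C2H5NH3+]) = sqrt(1.56e-11 x 0.04910) = 8.76e-7 M.
pH = -log(8.76e-7) = 6.06.

6.06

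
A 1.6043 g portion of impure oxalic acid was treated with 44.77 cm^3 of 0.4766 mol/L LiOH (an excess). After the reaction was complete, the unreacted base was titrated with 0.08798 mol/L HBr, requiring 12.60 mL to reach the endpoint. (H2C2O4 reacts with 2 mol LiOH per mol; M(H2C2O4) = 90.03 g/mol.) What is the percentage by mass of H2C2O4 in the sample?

Total n(LiOH) added = 0.4766 x 0.04477 = 0.02134 mol.
n(HBr) used = 0.08798 x 0.01260 = 0.001109 mol, which equals the excess n(LiOH).
So n(LiOH) consumed by the sample = 0.02134 - 0.001109 = 0.02023 mol.
n(H2C2O4) = 0.02023 / 2 = 0.01011 mol.
mass H2C2O4 = 0.01011 x 90.03 = 0.9106 g, so %H2C2O4 = 0.9106/1.6043 x 100 = 56.8%.

56.8%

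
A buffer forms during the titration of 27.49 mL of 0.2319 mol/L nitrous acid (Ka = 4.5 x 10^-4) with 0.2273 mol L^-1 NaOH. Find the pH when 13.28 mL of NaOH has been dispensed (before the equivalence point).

3.30

Initial n(HNO2) = 0.2319 x 0.02749 = 0.006375 mol.
n(NaOH) added = 0.2273 x 0.01328 = 0.003019 mol, converting that many moles of HNO2 to NO2-.
Remaining n(HNO2) = 0.003356 mol; n(NO2-) = 0.003019 mol.
By Henderson-Hasselbalch, pH = pKa + log([A^-]/[HA]) = 3.35 + log(0.003019/0.003356) = 3.35 + (-0.05) = 3.30.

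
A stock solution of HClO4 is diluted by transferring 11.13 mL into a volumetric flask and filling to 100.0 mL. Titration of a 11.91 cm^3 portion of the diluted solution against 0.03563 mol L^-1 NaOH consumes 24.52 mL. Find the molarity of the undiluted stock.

0.659 M

n(NaOH) = 0.03563 x 0.02452 = 0.0008736 mol.
n(HClO4) in the aliquot = 0.0008736 mol.
[diluted HClO4] = 0.0008736 / 0.01191 = 0.07335 M.
Dilution factor = 100.0/11.13 = 8.985, so [stock] = 0.07335 x 8.985 = 0.659 M.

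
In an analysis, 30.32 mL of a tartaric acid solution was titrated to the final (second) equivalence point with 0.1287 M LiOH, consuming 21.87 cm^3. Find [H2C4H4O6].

n(LiOH) = 0.1287 x 0.02187 = 0.002815 mol.
At the final (second) equivalence point, 2 mol OH^- react per mol H2C4H4O6, so n(H2C4H4O6) = 0.002815 / 2 = 0.001407 mol.
[H2C4H4O6] = 0.001407 / 0.03032 L = 0.0464 M.

0.0464 M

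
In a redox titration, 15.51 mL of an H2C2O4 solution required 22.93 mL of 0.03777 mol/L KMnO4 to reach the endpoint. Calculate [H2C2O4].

n(KMnO4) = 0.03777 x 0.02293 = 0.0008661 mol.
From the balanced equation, 2 mol KMnO4 reacts with 5 mol H2C2O4, so n(H2C2O4) = 0.0008661 x 5/2 = 0.002165 mol.
[H2C2O4] = 0.002165 / 0.01551 L = 0.140 M.

0.140 M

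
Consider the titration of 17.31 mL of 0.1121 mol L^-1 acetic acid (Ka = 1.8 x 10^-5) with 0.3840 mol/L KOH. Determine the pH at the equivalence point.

n(CH3COOH) = 0.1121 x 0.01731 = 0.001940 mol; V(KOH) at equivalence = 0.001940/0.3840 = 0.005053 L.
At equivalence all the acid is converted to CH3COO-; total volume = 0.01731 + 0.005053 = 0.02236 L, so [CH3COO-] = 0.001940/0.02236 = 0.08677 M.
Kb = Kw/Ka = 1.0e-14 / 1.8 x 10^-5 = 5.56e-10.
[OH^-] = sqrt(Kb x [CH3COO-]) = sqrt(5.56e-10 x 0.08677) = 6.94e-6 M.
pOH = 5.16, so pH = 14.00 - 5.16 = 8.84.

8.84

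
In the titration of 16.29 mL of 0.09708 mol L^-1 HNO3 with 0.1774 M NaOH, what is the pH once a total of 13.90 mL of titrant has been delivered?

n(acid) = 0.09708 x 0.01629 = 0.001581 mol; n(NaOH) added = 0.1774 x 0.01390 = 0.002466 mol.
Base is in excess by 0.002466 - 0.001581 = 0.0008844 mol in a total volume of 0.03019 L.
[OH^-] = 0.0008844/0.03019 = 0.02930 M, so pOH = 1.53 and pH = 14.00 - 1.53 = 12.47.

12.47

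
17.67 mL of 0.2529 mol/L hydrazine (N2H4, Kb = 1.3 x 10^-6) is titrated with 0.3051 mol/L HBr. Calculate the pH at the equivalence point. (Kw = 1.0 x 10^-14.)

n(N2H4) = 0.2529 x 0.01767 = 0.004469 mol; V(HBr) at equivalence = 0.004469/0.3051 = 0.01465 L.
At equivalence the base is fully converted to N2H5+; total volume = 0.03232 L, so [N2H5+] = 0.004469/0.03232 = 0.1383 M.
Ka(N2H5+) = Kw/Kb = 1.0e-14 / 1.3 x 10^-6 = 7.69e-9.
[H^+] = sqrt(Ka x [N2H5+]) = sqrt(7.69e-9 x 0.1383) = 3.26e-5 M.
pH = -log(3.26e-5) = 4.49.

4.49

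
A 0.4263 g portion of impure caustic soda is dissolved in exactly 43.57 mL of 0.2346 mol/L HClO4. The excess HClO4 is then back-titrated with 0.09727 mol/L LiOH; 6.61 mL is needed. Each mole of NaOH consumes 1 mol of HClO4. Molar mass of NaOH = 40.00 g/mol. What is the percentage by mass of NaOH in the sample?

89.9%

Total n(HClO4) added = 0.2346 x 0.04357 = 0.01022 mol.
n(LiOH) used = 0.09727 x 0.006610 = 0.0006430 mol, which equals the excess n(HClO4).
So n(HClO4) consumed by the sample = 0.01022 - 0.0006430 = 0.009579 mol.
n(NaOH) = 0.009579 / 1 = 0.009579 mol.
mass NaOH = 0.009579 x 40.00 = 0.3831 g, so %NaOH = 0.3831/0.4263 x 100 = 89.9%.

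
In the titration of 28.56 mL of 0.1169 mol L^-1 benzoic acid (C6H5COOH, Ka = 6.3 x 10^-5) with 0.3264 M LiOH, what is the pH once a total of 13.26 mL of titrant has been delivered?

n(acid) = 0.1169 x 0.02856 = 0.003339 mol; n(LiOH) added = 0.3264 x 0.01326 = 0.004328 mol.
Base is in excess by 0.004328 - 0.003339 = 0.0009894 mol in a total volume of 0.04182 L.
[OH^-] = 0.0009894/0.04182 = 0.02366 M, so pOH = 1.63 and pH = 14.00 - 1.63 = 12.37.

12.37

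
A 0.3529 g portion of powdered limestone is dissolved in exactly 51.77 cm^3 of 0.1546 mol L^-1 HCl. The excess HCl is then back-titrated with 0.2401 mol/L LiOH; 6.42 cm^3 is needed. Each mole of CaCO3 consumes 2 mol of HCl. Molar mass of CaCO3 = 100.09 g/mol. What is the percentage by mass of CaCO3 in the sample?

Total n(HCl) added = 0.1546 x 0.05177 = 0.008004 mol.
n(LiOH) used = 0.2401 x 0.006420 = 0.001541 mol, which equals the excess n(HCl).
So n(HCl) consumed by the sample = 0.008004 - 0.001541 = 0.006462 mol.
n(CaCO3) = 0.006462 / 2 = 0.003231 mol.
mass CaCO3 = 0.003231 x 100.09 = 0.3234 g, so %CaCO3 = 0.3234/0.3529 x 100 = 91.6%.

91.6%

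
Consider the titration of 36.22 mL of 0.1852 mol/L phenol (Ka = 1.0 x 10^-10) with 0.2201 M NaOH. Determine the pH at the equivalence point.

n(C6H5OH) = 0.1852 x 0.03622 = 0.006708 mol; V(NaOH) at equivalence = 0.006708/0.2201 = 0.03048 L.
At equivalence all the acid is converted to C6H5O-; total volume = 0.03622 + 0.03048 = 0.06670 L, so [C6H5O-] = 0.006708/0.06670 = 0.1006 M.
Kb = Kw/Ka = 1.0e-14 / 1.0 x 10^-10 = 0.000100.
[OH^-] = sqrt(Kb x [C6H5O-]) = sqrt(0.000100 x 0.1006) = 0.00317 M.
pOH = 2.50, so pH = 14.00 - 2.50 = 11.50.

11.50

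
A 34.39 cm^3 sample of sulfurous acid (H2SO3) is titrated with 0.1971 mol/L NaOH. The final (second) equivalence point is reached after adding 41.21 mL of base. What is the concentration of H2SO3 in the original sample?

0.118 M

n(NaOH) = 0.1971 x 0.04121 = 0.008122 mol.
At the final (second) equivalence point, 2 mol OH^- react per mol H2SO3, so n(H2SO3) = 0.008122 / 2 = 0.004061 mol.
[H2SO3] = 0.004061 / 0.03439 L = 0.118 M.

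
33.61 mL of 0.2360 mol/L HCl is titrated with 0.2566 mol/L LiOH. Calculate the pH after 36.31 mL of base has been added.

12.30

n(acid) = 0.2360 x 0.03361 = 0.007932 mol; n(LiOH) added = 0.2566 x 0.03631 = 0.009317 mol.
Base is in excess by 0.009317 - 0.007932 = 0.001385 mol in a total volume of 0.06992 L.
[OH^-] = 0.001385/0.06992 = 0.01981 M, so pOH = 1.70 and pH = 14.00 - 1.70 = 12.30.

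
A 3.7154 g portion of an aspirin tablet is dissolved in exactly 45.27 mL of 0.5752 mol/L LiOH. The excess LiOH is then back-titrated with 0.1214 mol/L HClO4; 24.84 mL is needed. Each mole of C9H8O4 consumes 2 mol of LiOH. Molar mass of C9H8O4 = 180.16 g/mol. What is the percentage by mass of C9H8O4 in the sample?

55.8%

Total n(LiOH) added = 0.5752 x 0.04527 = 0.02604 mol.
n(HClO4) used = 0.1214 x 0.02484 = 0.003016 mol, which equals the excess n(LiOH).
So n(LiOH) consumed by the sample = 0.02604 - 0.003016 = 0.02302 mol.
n(C9H8O4) = 0.02302 / 2 = 0.01151 mol.
mass C9H8O4 = 0.01151 x 180.16 = 2.074 g, so %C9H8O4 = 2.074/3.7154 x 100 = 55.8%.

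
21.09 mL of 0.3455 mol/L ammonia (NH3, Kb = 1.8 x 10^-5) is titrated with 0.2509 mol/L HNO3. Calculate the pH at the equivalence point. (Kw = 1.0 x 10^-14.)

5.05

n(NH3) = 0.3455 x 0.02109 = 0.007287 mol; V(HNO3) at equivalence = 0.007287/0.2509 = 0.02904 L.
At equivalence the base is fully converted to NH4+; total volume = 0.05013 L, so [NH4+] = 0.007287/0.05013 = 0.1453 M.
Ka(NH4+) = Kw/Kb = 1.0e-14 / 1.8 x 10^-5 = 5.56e-10.
[H^+] = sqrt(Ka x [NH4+]) = sqrt(5.56e-10 x 0.1453) = 8.99e-6 M.
pH = -log(8.99e-6) = 5.05.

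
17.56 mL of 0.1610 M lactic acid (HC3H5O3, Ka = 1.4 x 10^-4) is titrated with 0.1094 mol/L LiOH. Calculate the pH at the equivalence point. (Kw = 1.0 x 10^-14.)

8.33

n(HC3H5O3) = 0.1610 x 0.01756 = 0.002827 mol; V(LiOH) at equivalence = 0.002827/0.1094 = 0.02584 L.
At equivalence all the acid is converted to C3H5O3-; total volume = 0.01756 + 0.02584 = 0.04340 L, so [C3H5O3-] = 0.002827/0.04340 = 0.06514 M.
Kb = Kw/Ka = 1.0e-14 / 1.4 x 10^-4 = 7.14e-11.
[OH^-] = sqrt(Kb x [C3H5O3-]) = sqrt(7.14e-11 x 0.06514) = 2.16e-6 M.
pOH = 5.67, so pH = 14.00 - 5.67 = 8.33.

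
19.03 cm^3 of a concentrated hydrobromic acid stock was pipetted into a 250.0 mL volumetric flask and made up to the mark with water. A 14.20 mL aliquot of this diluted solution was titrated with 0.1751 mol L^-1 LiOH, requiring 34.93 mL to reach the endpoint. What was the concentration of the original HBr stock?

n(LiOH) = 0.1751 x 0.03493 = 0.006116 mol.
n(HBr) in the aliquot = 0.006116 mol.
[diluted HBr] = 0.006116 / 0.01420 = 0.4307 M.
Dilution factor = 250.0/19.03 = 13.14, so [stock] = 0.4307 x 13.14 = 5.66 M.

5.66 M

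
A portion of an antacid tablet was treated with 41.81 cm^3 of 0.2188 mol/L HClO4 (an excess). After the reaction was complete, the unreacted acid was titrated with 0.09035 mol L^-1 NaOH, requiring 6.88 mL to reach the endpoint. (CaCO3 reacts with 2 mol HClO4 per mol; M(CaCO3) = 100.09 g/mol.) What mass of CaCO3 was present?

Total n(HClO4) added = 0.2188 x 0.04181 = 0.009148 mol.
n(NaOH) used = 0.09035 x 0.006880 = 0.0006216 mol, which equals the excess n(HClO4).
So n(HClO4) consumed by the sample = 0.009148 - 0.0006216 = 0.008526 mol.
n(CaCO3) = 0.008526 / 2 = 0.004263 mol.
mass = 0.004263 mol x 100.09 g/mol = 0.427 g.

0.427 g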